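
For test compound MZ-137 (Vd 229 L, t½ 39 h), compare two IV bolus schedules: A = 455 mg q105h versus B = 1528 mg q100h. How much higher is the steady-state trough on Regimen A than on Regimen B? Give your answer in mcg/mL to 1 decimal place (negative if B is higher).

Regimen A: f = (1/2)^(105/39) ≈ 0.1547; Cmin,ss = (455/229)·f/(1−f) ≈ 0.364 mcg/mL.
Regimen B: f = (1/2)^(100/39) ≈ 0.1691; Cmin,ss = (1528/229)·f/(1−f) ≈ 1.358 mcg/mL.
Difference ≈ 0.364 − 1.358 ≈ -0.994 mcg/mL.

-1.0 mcg/mL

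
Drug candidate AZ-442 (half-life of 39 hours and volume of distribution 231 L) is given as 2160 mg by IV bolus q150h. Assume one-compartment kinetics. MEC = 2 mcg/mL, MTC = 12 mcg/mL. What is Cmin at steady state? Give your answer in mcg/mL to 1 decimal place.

0.7 mcg/mL

Over one 150-h interval, 150/39 ≈ 3.8462 half-lives elapse, leaving f ≈ 0.0695 of each dose.
Single-dose peak C₀ = D/Vd = 2160/231 ≈ 9.351 mcg/mL.
Steady-state trough Cmin,ss = C₀·f/(1−f) ≈ 9.351 × 0.0695/0.9305 ≈ 0.698 mcg/mL.
Trough 0.7 mcg/mL vs MEC 2 mcg/mL: subtherapeutic.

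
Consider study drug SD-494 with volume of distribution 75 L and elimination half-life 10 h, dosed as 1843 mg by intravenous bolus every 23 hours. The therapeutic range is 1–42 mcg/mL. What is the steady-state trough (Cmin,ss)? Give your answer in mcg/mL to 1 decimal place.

τ/t½ = 23/10 ≈ 2.3, so fraction remaining f = (1/2)^(23/10) ≈ 0.2031.
At steady state, accumulation factor R = 1/(1 − e^(−kτ)) ≈ 1.2549.
Each bolus raises the concentration by D/Vd = 1843/75 ≈ 24.573 mcg/mL.
Steady-state peak Cmax,ss = C₀·R ≈ 24.573 × 1.2549 ≈ 30.837 mcg/mL.
One interval later, Cmin,ss = Cmax,ss·e^(−kτ) ≈ 30.837 × 0.2031 ≈ 6.263 mcg/mL.
Trough 6.3 mcg/mL vs MEC 1 mcg/mL: adequate.

6.3 mcg/mL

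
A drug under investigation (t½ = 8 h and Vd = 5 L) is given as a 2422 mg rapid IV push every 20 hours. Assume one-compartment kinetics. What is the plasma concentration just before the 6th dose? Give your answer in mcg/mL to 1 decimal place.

104.0 mcg/mL

f = (1/2)^(τ/t½) = (1/2)^(20/8) ≈ 0.1768.
C₀ = D/Vd = 2422/5 ≈ 484.400 mcg/mL.
Before the 6th dose, 5 doses have been given. Superposition: Cmin = C₀·(f + f² + … + f^5).
≈ 484.400 × (0.1768 + 0.0313 + 0.0055 + 0.0010 + 0.0002) ≈ 484.400 × 0.2148 ≈ 104.049 mcg/mL.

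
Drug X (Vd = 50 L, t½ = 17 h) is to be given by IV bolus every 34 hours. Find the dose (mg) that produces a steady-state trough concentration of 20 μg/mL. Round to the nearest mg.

τ/t½ = 34/17 ≈ 2, so f = (1/2)^(34/17) ≈ 0.250000.
Cmin,ss = (D/Vd)·f/(1−f), so D = Cmin,ss·Vd·(1−f)/f.
D = 20 × 50 × (1−f)/f ≈ 20 × 50 × 3.00000 ≈ 3000.00 mg.

3000 mg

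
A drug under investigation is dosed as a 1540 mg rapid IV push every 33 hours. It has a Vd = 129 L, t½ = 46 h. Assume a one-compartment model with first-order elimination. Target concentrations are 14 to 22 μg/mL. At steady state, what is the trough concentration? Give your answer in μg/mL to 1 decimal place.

18.5 μg/mL

τ/t½ = 33/46 ≈ 0.71739, so fraction remaining f = (1/2)^(33/46) ≈ 0.6082.
Accumulation ratio R = 1/(1 − f) ≈ 1/0.3918 ≈ 2.5523.
Each bolus raises the concentration by D/Vd = 1540/129 ≈ 11.938 μg/mL.
Cmax,ss = C₀/(1 − f) ≈ 11.938/0.3918 ≈ 30.470 μg/mL.
Steady-state trough Cmin,ss = Cmax,ss·f ≈ 30.470 × 0.6082 ≈ 18.532 μg/mL.
Trough 18.5 μg/mL vs MEC 14 μg/mL: adequate.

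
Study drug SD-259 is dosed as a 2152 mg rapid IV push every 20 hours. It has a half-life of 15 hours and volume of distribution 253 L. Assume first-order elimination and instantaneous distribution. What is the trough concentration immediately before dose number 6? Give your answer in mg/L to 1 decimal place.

5.5 mg/L

f = (1/2)^(τ/t½) = (1/2)^(20/15) ≈ 0.3969.
C₀ = D/Vd = 2152/253 ≈ 8.506 mg/L.
Before the 6th dose, 5 doses have been given. Superposition: Cmin = C₀·(f + f² + … + f^5).
≈ 8.506 × (0.3969 + 0.1575 + 0.0625 + 0.0248 + 0.0098) ≈ 8.506 × 0.6515 ≈ 5.542 mg/L.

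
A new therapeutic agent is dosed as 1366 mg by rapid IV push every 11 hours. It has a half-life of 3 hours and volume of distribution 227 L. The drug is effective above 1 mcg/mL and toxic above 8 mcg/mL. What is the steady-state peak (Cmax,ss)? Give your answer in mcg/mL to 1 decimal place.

Over one 11-h interval, 11/3 ≈ 3.6667 half-lives elapse, leaving f ≈ 0.0787 of each dose.
At steady state, accumulation factor R = 1/(1 − e^(−kτ)) ≈ 1.0854.
Single-dose peak C₀ = D/Vd = 1366/227 ≈ 6.018 mcg/mL.
Steady-state peak Cmax,ss = C₀·R ≈ 6.018 × 1.0854 ≈ 6.532 mcg/mL.
Peak 6.5 mcg/mL vs MTC 8 mcg/mL: below toxic threshold.

6.5 mcg/mL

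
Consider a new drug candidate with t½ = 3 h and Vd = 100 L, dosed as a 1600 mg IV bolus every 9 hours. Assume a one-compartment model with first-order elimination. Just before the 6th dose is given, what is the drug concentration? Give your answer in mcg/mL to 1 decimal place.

2.3 mcg/mL

f = (1/2)^(τ/t½) = (1/2)^(9/3) ≈ 0.1250.
C₀ = D/Vd = 1600/100 ≈ 16.000 mcg/mL.
Before the 6th dose, 5 doses have been given. Superposition: Cmin = C₀·(f + f² + … + f^5).
≈ 16.000 × (0.1250 + 0.0156 + 0.0020 + 0.0002 + 0.0000) ≈ 16.000 × 0.1428 ≈ 2.285 mcg/mL.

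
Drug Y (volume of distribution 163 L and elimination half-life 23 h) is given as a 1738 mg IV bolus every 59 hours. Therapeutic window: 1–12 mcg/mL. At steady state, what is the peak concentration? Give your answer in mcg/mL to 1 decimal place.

12.8 mcg/mL

Over one 59-h interval, 59/23 ≈ 2.5652 half-lives elapse, leaving f ≈ 0.1690 of each dose.
At steady state, accumulation factor R = 1/(1 − e^(−kτ)) ≈ 1.2034.
Each bolus raises the concentration by D/Vd = 1738/163 ≈ 10.663 mcg/mL.
Steady-state peak Cmax,ss = C₀·R ≈ 10.663 × 1.2034 ≈ 12.832 mcg/mL.
Peak 12.8 mcg/mL vs MTC 12 mcg/mL: exceeds toxic threshold.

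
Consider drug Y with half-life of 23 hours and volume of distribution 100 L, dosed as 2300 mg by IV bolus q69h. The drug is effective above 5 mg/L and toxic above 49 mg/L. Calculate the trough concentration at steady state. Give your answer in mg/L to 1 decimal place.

3.3 mg/L

τ = 69 h = 3 half-lives, so f = (1/2)^3 = 0.125.
Accumulation ratio R = 1/(1 − f) = 1/0.875 = 8/7.
Single-dose peak C₀ = D/Vd = 2300/100 = 23 mg/L.
Steady-state peak Cmax,ss = C₀·R = 23 × 8/7 ≈ 26.286 mg/L.
Steady-state trough Cmin,ss = Cmax,ss·f ≈ 26.286 × 0.125 ≈ 3.286 mg/L.
Trough 3.3 mg/L vs MEC 5 mg/L: subtherapeutic.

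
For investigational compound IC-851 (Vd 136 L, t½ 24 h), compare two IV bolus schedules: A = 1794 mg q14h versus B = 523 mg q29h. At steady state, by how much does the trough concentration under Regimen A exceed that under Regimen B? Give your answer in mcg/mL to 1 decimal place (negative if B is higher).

23.5 mcg/mL

Regimen A: f = (1/2)^(14/24) ≈ 0.6674; Cmin,ss = (1794/136)·f/(1−f) ≈ 26.470 mcg/mL.
Regimen B: f = (1/2)^(29/24) ≈ 0.4328; Cmin,ss = (523/136)·f/(1−f) ≈ 2.934 mcg/mL.
Difference ≈ 26.470 − 2.934 ≈ 23.536 mcg/mL.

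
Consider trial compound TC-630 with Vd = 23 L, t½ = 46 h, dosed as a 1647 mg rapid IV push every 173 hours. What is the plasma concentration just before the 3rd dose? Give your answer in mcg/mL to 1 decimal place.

f = (1/2)^(τ/t½) = (1/2)^(173/46) ≈ 0.0738.
C₀ = D/Vd = 1647/23 ≈ 71.609 mcg/mL.
Before the 3rd dose, 2 doses have been given. Superposition: Cmin = C₀·(f + f²).
≈ 71.609 × (0.0738 + 0.0054) ≈ 71.609 × 0.0792 ≈ 5.671 mcg/mL.

5.7 mcg/mL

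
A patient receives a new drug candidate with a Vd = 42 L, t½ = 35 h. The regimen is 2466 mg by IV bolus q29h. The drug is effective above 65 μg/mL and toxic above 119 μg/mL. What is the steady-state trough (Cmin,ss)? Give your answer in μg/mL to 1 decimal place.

75.7 μg/mL

k = ln2/t½ = ln2/35 ≈ 0.019804 h⁻¹; fraction remaining f = e^(−kτ) = e^(−0.019804×29) ≈ 0.5631.
Each bolus raises the concentration by D/Vd = 2466/42 ≈ 58.714 μg/mL.
Steady-state trough Cmin,ss = C₀·f/(1−f) ≈ 58.714 × 0.5631/0.4369 ≈ 75.674 μg/mL.
Trough 75.7 μg/mL vs MEC 65 μg/mL: adequate.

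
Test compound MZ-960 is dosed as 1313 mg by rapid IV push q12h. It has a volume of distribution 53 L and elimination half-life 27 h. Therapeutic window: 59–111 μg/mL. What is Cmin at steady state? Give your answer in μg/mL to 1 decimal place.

68.7 μg/mL

k = ln2/t½ = ln2/27 ≈ 0.025672 h⁻¹; fraction remaining f = e^(−kτ) = e^(−0.025672×12) ≈ 0.7349.
At steady state, accumulation factor R = 1/(1 − e^(−kτ)) ≈ 3.7722.
Each bolus raises the concentration by D/Vd = 1313/53 ≈ 24.774 μg/mL.
Steady-state peak Cmax,ss = C₀·R ≈ 24.774 × 3.7722 ≈ 93.452 μg/mL.
One interval later, Cmin,ss = Cmax,ss·e^(−kτ) ≈ 93.452 × 0.7349 ≈ 68.678 μg/mL.
Trough 68.7 μg/mL vs MEC 59 μg/mL: adequate.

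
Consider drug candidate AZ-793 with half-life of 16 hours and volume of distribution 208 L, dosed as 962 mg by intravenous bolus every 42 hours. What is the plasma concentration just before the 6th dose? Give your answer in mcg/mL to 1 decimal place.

0.9 mcg/mL

f = (1/2)^(τ/t½) = (1/2)^(42/16) ≈ 0.1621.
C₀ = D/Vd = 962/208 ≈ 4.625 mcg/mL.
Before the 6th dose, 5 doses have been given. Superposition: Cmin = C₀·(f + f² + … + f^5).
≈ 4.625 × (0.1621 + 0.0263 + 0.0043 + 0.0007 + 0.0001) ≈ 4.625 × 0.1935 ≈ 0.895 mcg/mL.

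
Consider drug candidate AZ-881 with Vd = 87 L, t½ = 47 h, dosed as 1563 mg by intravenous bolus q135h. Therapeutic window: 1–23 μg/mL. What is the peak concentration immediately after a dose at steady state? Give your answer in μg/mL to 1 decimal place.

k = ln2/t½ = ln2/47 ≈ 0.014748 h⁻¹; fraction remaining f = e^(−kτ) = e^(−0.014748×135) ≈ 0.1366.
Accumulation ratio R = 1/(1 − f) ≈ 1/0.8634 ≈ 1.1582.
Single-dose peak C₀ = D/Vd = 1563/87 ≈ 17.966 μg/mL.
Steady-state peak Cmax,ss = C₀·R ≈ 17.966 × 1.1582 ≈ 20.808 μg/mL.
Peak 20.8 μg/mL vs MTC 23 μg/mL: below toxic threshold.

20.8 μg/mL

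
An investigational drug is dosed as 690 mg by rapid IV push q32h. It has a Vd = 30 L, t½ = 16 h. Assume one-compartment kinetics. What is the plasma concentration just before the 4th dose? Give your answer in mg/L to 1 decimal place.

f = (1/2)^(τ/t½) = (1/2)^(32/16) ≈ 0.2500.
C₀ = D/Vd = 690/30 ≈ 23.000 mg/L.
Before the 4th dose, 3 doses have been given. Superposition: Cmin = C₀·(f + f² + … + f^3).
≈ 23.000 × (0.2500 + 0.0625 + 0.0156) ≈ 23.000 × 0.3281 ≈ 7.546 mg/L.

7.5 mg/L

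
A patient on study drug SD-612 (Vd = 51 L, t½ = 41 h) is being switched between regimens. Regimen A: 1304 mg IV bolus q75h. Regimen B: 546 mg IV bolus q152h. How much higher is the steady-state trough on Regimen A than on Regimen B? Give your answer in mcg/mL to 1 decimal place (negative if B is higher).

Regimen A: f = (1/2)^(75/41) ≈ 0.2814; Cmin,ss = (1304/51)·f/(1−f) ≈ 10.013 mcg/mL.
Regimen B: f = (1/2)^(152/41) ≈ 0.0766; Cmin,ss = (546/51)·f/(1−f) ≈ 0.888 mcg/mL.
Difference ≈ 10.013 − 0.888 ≈ 9.125 mcg/mL.

9.1 mcg/mL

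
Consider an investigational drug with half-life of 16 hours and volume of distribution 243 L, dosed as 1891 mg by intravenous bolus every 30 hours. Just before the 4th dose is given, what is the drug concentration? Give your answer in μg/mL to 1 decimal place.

f = (1/2)^(τ/t½) = (1/2)^(30/16) ≈ 0.2726.
C₀ = D/Vd = 1891/243 ≈ 7.782 μg/mL.
Before the 4th dose, 3 doses have been given. Superposition: Cmin = C₀·(f + f² + … + f^3).
≈ 7.782 × (0.2726 + 0.0743 + 0.0203) ≈ 7.782 × 0.3672 ≈ 2.858 μg/mL.

2.9 μg/mL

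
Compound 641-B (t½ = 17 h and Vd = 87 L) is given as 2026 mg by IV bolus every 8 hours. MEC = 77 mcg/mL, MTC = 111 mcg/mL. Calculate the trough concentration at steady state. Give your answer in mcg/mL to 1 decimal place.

k = ln2/t½ = ln2/17 ≈ 0.040773 h⁻¹; fraction remaining f = e^(−kτ) = e^(−0.040773×8) ≈ 0.7217.
Each bolus raises the concentration by D/Vd = 2026/87 ≈ 23.287 mcg/mL.
Steady-state trough Cmin,ss = C₀·f/(1−f) ≈ 23.287 × 0.7217/0.2783 ≈ 60.389 mcg/mL.
Trough 60.4 mcg/mL vs MEC 77 mcg/mL: subtherapeutic.

60.4 mcg/mL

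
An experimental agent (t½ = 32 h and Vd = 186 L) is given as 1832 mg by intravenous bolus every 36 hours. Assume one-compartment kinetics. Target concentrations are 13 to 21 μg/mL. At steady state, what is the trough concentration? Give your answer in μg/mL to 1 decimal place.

8.3 μg/mL

Over one 36-h interval, 36/32 ≈ 1.125 half-lives elapse, leaving f ≈ 0.4585 of each dose.
Accumulation ratio R = 1/(1 − f) ≈ 1/0.5415 ≈ 1.8467.
Each bolus raises the concentration by D/Vd = 1832/186 ≈ 9.849 μg/mL.
Steady-state peak Cmax,ss = C₀·R ≈ 9.849 × 1.8467 ≈ 18.188 μg/mL.
One interval later, Cmin,ss = Cmax,ss·e^(−kτ) ≈ 18.188 × 0.4585 ≈ 8.339 μg/mL.
Trough 8.3 μg/mL vs MEC 13 μg/mL: subtherapeutic.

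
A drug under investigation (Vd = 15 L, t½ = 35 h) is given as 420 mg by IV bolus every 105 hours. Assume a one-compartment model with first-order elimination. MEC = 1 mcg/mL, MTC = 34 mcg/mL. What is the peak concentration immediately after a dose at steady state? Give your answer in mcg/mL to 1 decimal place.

32.0 mcg/mL

τ = 105 h = 3 half-lives, so f = (1/2)^3 = 0.125.
Accumulation ratio R = 1/(1 − f) = 1/0.875 = 8/7.
Single-dose peak C₀ = D/Vd = 420/15 = 28 mcg/mL.
Steady-state peak Cmax,ss = C₀·R = 28 × 8/7 ≈ 32.000 mcg/mL.
Peak 32.0 mcg/mL vs MTC 34 mcg/mL: below toxic threshold.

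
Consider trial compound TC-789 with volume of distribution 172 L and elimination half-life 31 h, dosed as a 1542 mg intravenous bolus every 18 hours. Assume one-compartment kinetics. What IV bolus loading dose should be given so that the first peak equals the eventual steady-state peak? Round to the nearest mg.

4654 mg

f = (1/2)^(18/31) ≈ 0.668665; accumulation ratio R = 1/(1−f) ≈ 3.01809.
Loading dose to hit Cmax,ss on first dose: D_load = D_maint·R ≈ 1542 × 3.01809 ≈ 4653.89 mg.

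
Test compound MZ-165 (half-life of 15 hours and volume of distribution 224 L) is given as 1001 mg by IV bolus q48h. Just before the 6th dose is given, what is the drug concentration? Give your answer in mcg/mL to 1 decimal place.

f = (1/2)^(τ/t½) = (1/2)^(48/15) ≈ 0.1088.
C₀ = D/Vd = 1001/224 ≈ 4.469 mcg/mL.
Before the 6th dose, 5 doses have been given. Superposition: Cmin = C₀·(f + f² + … + f^5).
≈ 4.469 × (0.1088 + 0.0118 + 0.0013 + 0.0001 + 0.0000) ≈ 4.469 × 0.1220 ≈ 0.545 mcg/mL.

0.5 mcg/mL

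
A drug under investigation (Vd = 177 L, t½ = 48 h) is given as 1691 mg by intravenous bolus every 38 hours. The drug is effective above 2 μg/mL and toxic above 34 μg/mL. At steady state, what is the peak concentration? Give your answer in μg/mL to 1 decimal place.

Over one 38-h interval, 38/48 ≈ 0.79167 half-lives elapse, leaving f ≈ 0.5777 of each dose.
At steady state, accumulation factor R = 1/(1 − e^(−kτ)) ≈ 2.3680.
Each bolus raises the concentration by D/Vd = 1691/177 ≈ 9.554 μg/mL.
Steady-state peak Cmax,ss = C₀·R ≈ 9.554 × 2.3680 ≈ 22.624 μg/mL.
Peak 22.6 μg/mL vs MTC 34 μg/mL: below toxic threshold.

22.6 μg/mL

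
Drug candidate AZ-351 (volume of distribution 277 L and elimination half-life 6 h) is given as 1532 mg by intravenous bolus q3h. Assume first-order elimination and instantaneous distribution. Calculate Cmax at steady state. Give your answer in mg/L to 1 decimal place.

Over one 3-h interval, 3/6 ≈ 0.5 half-lives elapse, leaving f ≈ 0.7071 of each dose.
Accumulation ratio R = 1/(1 − f) ≈ 1/0.2929 ≈ 3.4141.
Single-dose peak C₀ = D/Vd = 1532/277 ≈ 5.531 mg/L.
Steady-state peak Cmax,ss = C₀·R ≈ 5.531 × 3.4141 ≈ 18.883 mg/L.

18.9 mg/L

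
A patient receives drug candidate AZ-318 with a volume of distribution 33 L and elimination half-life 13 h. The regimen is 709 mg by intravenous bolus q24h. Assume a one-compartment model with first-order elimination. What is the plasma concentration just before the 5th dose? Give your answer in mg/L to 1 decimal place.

8.2 mg/L

f = (1/2)^(τ/t½) = (1/2)^(24/13) ≈ 0.2781.
C₀ = D/Vd = 709/33 ≈ 21.485 mg/L.
Before the 5th dose, 4 doses have been given. Superposition: Cmin = C₀·(f + f² + … + f^4).
≈ 21.485 × (0.2781 + 0.0773 + 0.0215 + 0.0060) ≈ 21.485 × 0.3829 ≈ 8.227 mg/L.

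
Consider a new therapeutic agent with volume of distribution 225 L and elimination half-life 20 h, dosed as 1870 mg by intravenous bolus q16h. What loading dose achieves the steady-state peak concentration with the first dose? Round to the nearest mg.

4393 mg

f = (1/2)^(16/20) ≈ 0.574349; accumulation ratio R = 1/(1−f) ≈ 2.34934.
Loading dose to hit Cmax,ss on first dose: D_load = D_maint·R ≈ 1870 × 2.34934 ≈ 4393.27 mg.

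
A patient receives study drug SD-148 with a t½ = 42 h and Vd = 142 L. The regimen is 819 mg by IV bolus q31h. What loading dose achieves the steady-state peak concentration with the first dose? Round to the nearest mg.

2045 mg

f = (1/2)^(31/42) ≈ 0.599530; accumulation ratio R = 1/(1−f) ≈ 2.49707.
Loading dose to hit Cmax,ss on first dose: D_load = D_maint·R ≈ 819 × 2.49707 ≈ 2045.10 mg.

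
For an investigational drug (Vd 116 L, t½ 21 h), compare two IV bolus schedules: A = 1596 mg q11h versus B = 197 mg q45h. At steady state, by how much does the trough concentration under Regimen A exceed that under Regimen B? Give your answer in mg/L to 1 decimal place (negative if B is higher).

30.9 mg/L

Regimen A: f = (1/2)^(11/21) ≈ 0.6955; Cmin,ss = (1596/116)·f/(1−f) ≈ 31.426 mg/L.
Regimen B: f = (1/2)^(45/21) ≈ 0.2264; Cmin,ss = (197/116)·f/(1−f) ≈ 0.497 mg/L.
Difference ≈ 31.426 − 0.497 ≈ 30.929 mg/L.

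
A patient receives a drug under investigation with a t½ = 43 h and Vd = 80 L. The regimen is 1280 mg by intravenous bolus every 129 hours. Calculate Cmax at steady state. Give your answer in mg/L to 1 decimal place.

18.3 mg/L

The dosing interval is 3 half-lives, so f = 2^(−3) = 0.125.
At steady state, R = 1/(1 − 0.125) = 8/7.
Single-dose peak C₀ = D/Vd = 1280/80 = 16 mg/L.
Steady-state peak Cmax,ss = C₀·R = 16 × 8/7 ≈ 18.286 mg/L.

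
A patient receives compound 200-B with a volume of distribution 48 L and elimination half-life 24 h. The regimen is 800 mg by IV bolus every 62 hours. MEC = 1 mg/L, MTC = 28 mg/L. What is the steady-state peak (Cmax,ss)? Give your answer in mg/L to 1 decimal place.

τ/t½ = 62/24 ≈ 2.5833, so fraction remaining f = (1/2)^(62/24) ≈ 0.1669.
At steady state, accumulation factor R = 1/(1 − e^(−kτ)) ≈ 1.2003.
Each bolus raises the concentration by D/Vd = 800/48 ≈ 16.667 mg/L.
Cmax,ss = C₀/(1 − f) ≈ 16.667/0.8331 ≈ 20.006 mg/L.
Peak 20.0 mg/L vs MTC 28 mg/L: below toxic threshold.

20.0 mg/L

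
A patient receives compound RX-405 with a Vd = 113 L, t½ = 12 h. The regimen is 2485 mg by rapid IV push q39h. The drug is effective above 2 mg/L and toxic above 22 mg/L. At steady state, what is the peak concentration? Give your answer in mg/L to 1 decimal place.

24.6 mg/L

Over one 39-h interval, 39/12 ≈ 3.25 half-lives elapse, leaving f ≈ 0.1051 of each dose.
At steady state, accumulation factor R = 1/(1 − e^(−kτ)) ≈ 1.1174.
Each bolus raises the concentration by D/Vd = 2485/113 ≈ 21.991 mg/L.
Cmax,ss = C₀/(1 − f) ≈ 21.991/0.8949 ≈ 24.574 mg/L.
Peak 24.6 mg/L vs MTC 22 mg/L: exceeds toxic threshold.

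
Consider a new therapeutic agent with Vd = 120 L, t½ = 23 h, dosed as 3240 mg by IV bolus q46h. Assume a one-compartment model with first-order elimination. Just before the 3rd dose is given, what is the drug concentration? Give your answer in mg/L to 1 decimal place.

8.4 mg/L

f = (1/2)^(τ/t½) = (1/2)^(46/23) ≈ 0.2500.
C₀ = D/Vd = 3240/120 ≈ 27.000 mg/L.
Before the 3rd dose, 2 doses have been given. Superposition: Cmin = C₀·(f + f²).
≈ 27.000 × (0.2500 + 0.0625) ≈ 27.000 × 0.3125 ≈ 8.438 mg/L.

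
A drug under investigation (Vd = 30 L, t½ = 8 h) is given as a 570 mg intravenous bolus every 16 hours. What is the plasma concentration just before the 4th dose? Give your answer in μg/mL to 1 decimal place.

6.2 μg/mL

f = (1/2)^(τ/t½) = (1/2)^(16/8) ≈ 0.2500.
C₀ = D/Vd = 570/30 ≈ 19.000 μg/mL.
Before the 4th dose, 3 doses have been given. Superposition: Cmin = C₀·(f + f² + … + f^3).
≈ 19.000 × (0.2500 + 0.0625 + 0.0156) ≈ 19.000 × 0.3281 ≈ 6.234 μg/mL.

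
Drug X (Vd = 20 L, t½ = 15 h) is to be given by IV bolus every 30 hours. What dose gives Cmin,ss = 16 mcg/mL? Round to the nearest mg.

960 mg

τ/t½ = 30/15 ≈ 2, so f = (1/2)^(30/15) ≈ 0.250000.
Cmin,ss = (D/Vd)·f/(1−f), so D = Cmin,ss·Vd·(1−f)/f.
D = 16 × 20 × (1−f)/f ≈ 16 × 20 × 3.00000 ≈ 960.00 mg.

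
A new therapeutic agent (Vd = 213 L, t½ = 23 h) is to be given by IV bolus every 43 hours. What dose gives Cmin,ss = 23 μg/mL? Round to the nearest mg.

13003 mg

τ/t½ = 43/23 ≈ 1.8696, so f = (1/2)^(43/23) ≈ 0.273656.
Cmin,ss = (D/Vd)·f/(1−f), so D = Cmin,ss·Vd·(1−f)/f.
D = 23 × 213 × (1−f)/f ≈ 23 × 213 × 2.65422 ≈ 13003.02 mg.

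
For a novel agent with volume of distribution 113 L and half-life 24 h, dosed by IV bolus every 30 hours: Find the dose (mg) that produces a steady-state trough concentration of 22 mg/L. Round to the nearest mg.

τ/t½ = 30/24 ≈ 1.25, so f = (1/2)^(30/24) ≈ 0.420448.
Cmin,ss = (D/Vd)·f/(1−f), so D = Cmin,ss·Vd·(1−f)/f.
D = 22 × 113 × (1−f)/f ≈ 22 × 113 × 1.37842 ≈ 3426.75 mg.

3427 mg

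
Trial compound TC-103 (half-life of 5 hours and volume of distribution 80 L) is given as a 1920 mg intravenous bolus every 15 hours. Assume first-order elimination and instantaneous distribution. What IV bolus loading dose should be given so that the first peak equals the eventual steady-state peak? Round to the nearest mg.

2194 mg

f = (1/2)^(15/5) ≈ 0.125000; accumulation ratio R = 1/(1−f) ≈ 1.14286.
Loading dose to hit Cmax,ss on first dose: D_load = D_maint·R ≈ 1920 × 1.14286 ≈ 2194.29 mg.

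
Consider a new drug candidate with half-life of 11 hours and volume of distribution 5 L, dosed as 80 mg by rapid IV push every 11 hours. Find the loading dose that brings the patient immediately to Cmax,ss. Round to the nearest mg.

f = (1/2)^(11/11) ≈ 0.500000; accumulation ratio R = 1/(1−f) ≈ 2.00000.
Loading dose to hit Cmax,ss on first dose: D_load = D_maint·R ≈ 80 × 2.00000 ≈ 160.00 mg.

160 mg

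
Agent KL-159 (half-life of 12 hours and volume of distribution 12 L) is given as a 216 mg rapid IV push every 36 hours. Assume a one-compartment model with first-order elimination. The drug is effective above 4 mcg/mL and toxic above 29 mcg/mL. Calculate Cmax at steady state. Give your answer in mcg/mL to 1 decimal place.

τ = 36 h = 3 half-lives, so f = (1/2)^3 = 0.125.
Accumulation ratio R = 1/(1 − f) = 1/0.875 = 8/7.
Single-dose peak C₀ = D/Vd = 216/12 = 18 mcg/mL.
Steady-state peak Cmax,ss = C₀·R = 18 × 8/7 ≈ 20.571 mcg/mL.
Peak 20.6 mcg/mL vs MTC 29 mcg/mL: below toxic threshold.

20.6 mcg/mL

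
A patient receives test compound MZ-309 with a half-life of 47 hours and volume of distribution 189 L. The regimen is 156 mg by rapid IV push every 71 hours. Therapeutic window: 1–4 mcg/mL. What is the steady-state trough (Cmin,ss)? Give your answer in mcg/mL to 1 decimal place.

0.4 mcg/mL

τ/t½ = 71/47 ≈ 1.5106, so fraction remaining f = (1/2)^(71/47) ≈ 0.3510.
Accumulation ratio R = 1/(1 − f) ≈ 1/0.6490 ≈ 1.5408.
Single-dose peak C₀ = D/Vd = 156/189 ≈ 0.825 mcg/mL.
Steady-state peak Cmax,ss = C₀·R ≈ 0.825 × 1.5408 ≈ 1.271 mcg/mL.
Steady-state trough Cmin,ss = Cmax,ss·f ≈ 1.271 × 0.3510 ≈ 0.446 mcg/mL.
Trough 0.4 mcg/mL vs MEC 1 mcg/mL: subtherapeutic.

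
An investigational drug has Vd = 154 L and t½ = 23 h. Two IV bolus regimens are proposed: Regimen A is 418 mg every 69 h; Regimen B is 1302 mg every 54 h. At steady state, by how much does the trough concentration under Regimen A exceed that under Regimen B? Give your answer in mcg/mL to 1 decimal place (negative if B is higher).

-1.7 mcg/mL

Regimen A: f = (1/2)^(69/23) ≈ 0.1250; Cmin,ss = (418/154)·f/(1−f) ≈ 0.388 mcg/mL.
Regimen B: f = (1/2)^(54/23) ≈ 0.1964; Cmin,ss = (1302/154)·f/(1−f) ≈ 2.066 mcg/mL.
Difference ≈ 0.388 − 2.066 ≈ -1.678 mcg/mL.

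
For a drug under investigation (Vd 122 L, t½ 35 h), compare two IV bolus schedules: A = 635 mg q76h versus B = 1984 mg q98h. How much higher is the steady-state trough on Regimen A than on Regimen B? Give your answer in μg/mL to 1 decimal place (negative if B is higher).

Regimen A: f = (1/2)^(76/35) ≈ 0.2220; Cmin,ss = (635/122)·f/(1−f) ≈ 1.485 μg/mL.
Regimen B: f = (1/2)^(98/35) ≈ 0.1436; Cmin,ss = (1984/122)·f/(1−f) ≈ 2.727 μg/mL.
Difference ≈ 1.485 − 2.727 ≈ -1.242 μg/mL.

-1.2 μg/mL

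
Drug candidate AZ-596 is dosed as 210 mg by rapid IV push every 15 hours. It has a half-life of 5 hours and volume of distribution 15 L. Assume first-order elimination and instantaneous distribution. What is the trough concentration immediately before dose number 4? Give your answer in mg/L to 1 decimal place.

2.0 mg/L

f = (1/2)^(τ/t½) = (1/2)^(15/5) ≈ 0.1250.
C₀ = D/Vd = 210/15 ≈ 14.000 mg/L.
Before the 4th dose, 3 doses have been given. Superposition: Cmin = C₀·(f + f² + … + f^3).
≈ 14.000 × (0.1250 + 0.0156 + 0.0020) ≈ 14.000 × 0.1426 ≈ 1.996 mg/L.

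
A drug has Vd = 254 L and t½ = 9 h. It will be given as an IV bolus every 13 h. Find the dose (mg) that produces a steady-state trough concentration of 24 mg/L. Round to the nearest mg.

10495 mg

τ/t½ = 13/9 ≈ 1.4444, so f = (1/2)^(13/9) ≈ 0.367434.
Cmin,ss = (D/Vd)·f/(1−f), so D = Cmin,ss·Vd·(1−f)/f.
D = 24 × 254 × (1−f)/f ≈ 24 × 254 × 1.72158 ≈ 10494.75 mg.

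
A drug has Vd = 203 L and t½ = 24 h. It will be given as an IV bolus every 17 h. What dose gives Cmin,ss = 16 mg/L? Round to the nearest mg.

2059 mg

τ/t½ = 17/24 ≈ 0.70833, so f = (1/2)^(17/24) ≈ 0.612027.
Cmin,ss = (D/Vd)·f/(1−f), so D = Cmin,ss·Vd·(1−f)/f.
D = 16 × 203 × (1−f)/f ≈ 16 × 203 × 0.63391 ≈ 2058.94 mg.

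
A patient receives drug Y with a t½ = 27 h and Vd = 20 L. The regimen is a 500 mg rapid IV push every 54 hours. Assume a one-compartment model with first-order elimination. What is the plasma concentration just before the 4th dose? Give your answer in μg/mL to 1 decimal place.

8.2 μg/mL

f = (1/2)^(τ/t½) = (1/2)^(54/27) ≈ 0.2500.
C₀ = D/Vd = 500/20 ≈ 25.000 μg/mL.
Before the 4th dose, 3 doses have been given. Superposition: Cmin = C₀·(f + f² + … + f^3).
≈ 25.000 × (0.2500 + 0.0625 + 0.0156) ≈ 25.000 × 0.3281 ≈ 8.203 μg/mL.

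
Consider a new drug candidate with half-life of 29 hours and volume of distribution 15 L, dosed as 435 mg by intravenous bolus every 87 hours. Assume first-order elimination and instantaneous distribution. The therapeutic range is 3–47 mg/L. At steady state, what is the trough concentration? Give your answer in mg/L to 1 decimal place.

The dosing interval is 3 half-lives, so f = 2^(−3) = 0.125.
At steady state, R = 1/(1 − 0.125) = 8/7.
Single-dose peak C₀ = D/Vd = 435/15 = 29 mg/L.
Steady-state peak Cmax,ss = C₀·R = 29 × 8/7 ≈ 33.143 mg/L.
Steady-state trough Cmin,ss = Cmax,ss·f ≈ 33.143 × 0.125 ≈ 4.143 mg/L.
Trough 4.1 mg/L vs MEC 3 mg/L: adequate.

4.1 mg/L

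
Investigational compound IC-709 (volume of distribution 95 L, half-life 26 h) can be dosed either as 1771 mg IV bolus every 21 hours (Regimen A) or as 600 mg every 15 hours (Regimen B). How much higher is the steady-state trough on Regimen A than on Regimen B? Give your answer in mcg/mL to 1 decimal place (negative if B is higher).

12.0 mcg/mL

Regimen A: f = (1/2)^(21/26) ≈ 0.5713; Cmin,ss = (1771/95)·f/(1−f) ≈ 24.843 mcg/mL.
Regimen B: f = (1/2)^(15/26) ≈ 0.6704; Cmin,ss = (600/95)·f/(1−f) ≈ 12.846 mcg/mL.
Difference ≈ 24.843 − 12.846 ≈ 11.997 mcg/mL.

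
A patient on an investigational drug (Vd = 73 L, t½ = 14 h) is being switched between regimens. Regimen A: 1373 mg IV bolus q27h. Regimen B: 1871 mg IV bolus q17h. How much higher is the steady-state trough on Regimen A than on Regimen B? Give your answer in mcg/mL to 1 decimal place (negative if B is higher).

Regimen A: f = (1/2)^(27/14) ≈ 0.2627; Cmin,ss = (1373/73)·f/(1−f) ≈ 6.701 mcg/mL.
Regimen B: f = (1/2)^(17/14) ≈ 0.4310; Cmin,ss = (1871/73)·f/(1−f) ≈ 19.414 mcg/mL.
Difference ≈ 6.701 − 19.414 ≈ -12.713 mcg/mL.

-12.7 mcg/mL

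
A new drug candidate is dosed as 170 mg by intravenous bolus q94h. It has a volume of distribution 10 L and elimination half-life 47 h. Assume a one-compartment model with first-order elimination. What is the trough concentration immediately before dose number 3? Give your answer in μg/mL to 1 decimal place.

5.3 μg/mL

f = (1/2)^(τ/t½) = (1/2)^(94/47) ≈ 0.2500.
C₀ = D/Vd = 170/10 ≈ 17.000 μg/mL.
Before the 3rd dose, 2 doses have been given. Superposition: Cmin = C₀·(f + f²).
≈ 17.000 × (0.2500 + 0.0625) ≈ 17.000 × 0.3125 ≈ 5.312 μg/mL.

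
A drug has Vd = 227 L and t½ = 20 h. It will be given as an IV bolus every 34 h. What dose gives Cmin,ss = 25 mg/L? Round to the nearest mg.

12763 mg

τ/t½ = 34/20 ≈ 1.7, so f = (1/2)^(34/20) ≈ 0.307786.
Cmin,ss = (D/Vd)·f/(1−f), so D = Cmin,ss·Vd·(1−f)/f.
D = 25 × 227 × (1−f)/f ≈ 25 × 227 × 2.24901 ≈ 12763.13 mg.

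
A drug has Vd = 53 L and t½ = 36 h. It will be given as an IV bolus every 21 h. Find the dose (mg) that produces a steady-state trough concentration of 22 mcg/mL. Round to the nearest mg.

τ/t½ = 21/36 ≈ 0.58333, so f = (1/2)^(21/36) ≈ 0.667420.
Cmin,ss = (D/Vd)·f/(1−f), so D = Cmin,ss·Vd·(1−f)/f.
D = 22 × 53 × (1−f)/f ≈ 22 × 53 × 0.49831 ≈ 581.03 mg.

581 mg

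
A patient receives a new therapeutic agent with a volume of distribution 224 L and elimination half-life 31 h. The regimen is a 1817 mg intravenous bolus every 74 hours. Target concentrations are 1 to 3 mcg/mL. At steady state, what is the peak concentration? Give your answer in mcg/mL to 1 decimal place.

Over one 74-h interval, 74/31 ≈ 2.3871 half-lives elapse, leaving f ≈ 0.1912 of each dose.
Accumulation ratio R = 1/(1 − f) ≈ 1/0.8088 ≈ 1.2364.
Single-dose peak C₀ = D/Vd = 1817/224 ≈ 8.112 mcg/mL.
Steady-state peak Cmax,ss = C₀·R ≈ 8.112 × 1.2364 ≈ 10.030 mcg/mL.
Peak 10.0 mcg/mL vs MTC 3 mcg/mL: exceeds toxic threshold.

10.0 mcg/mL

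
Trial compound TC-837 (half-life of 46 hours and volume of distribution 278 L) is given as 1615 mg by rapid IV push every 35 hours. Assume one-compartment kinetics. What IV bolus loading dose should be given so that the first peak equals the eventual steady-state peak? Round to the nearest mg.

3940 mg

f = (1/2)^(35/46) ≈ 0.590141; accumulation ratio R = 1/(1−f) ≈ 2.43986.
Loading dose to hit Cmax,ss on first dose: D_load = D_maint·R ≈ 1615 × 2.43986 ≈ 3940.37 mg.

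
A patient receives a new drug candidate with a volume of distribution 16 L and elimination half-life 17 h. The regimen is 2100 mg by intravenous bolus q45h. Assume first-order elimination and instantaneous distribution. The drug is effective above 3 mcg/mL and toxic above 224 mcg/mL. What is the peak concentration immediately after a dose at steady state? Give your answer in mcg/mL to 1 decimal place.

τ/t½ = 45/17 ≈ 2.6471, so fraction remaining f = (1/2)^(45/17) ≈ 0.1596.
Accumulation ratio R = 1/(1 − f) ≈ 1/0.8404 ≈ 1.1899.
Each bolus raises the concentration by D/Vd = 2100/16 ≈ 131.250 mcg/mL.
Steady-state peak Cmax,ss = C₀·R ≈ 131.250 × 1.1899 ≈ 156.174 mcg/mL.
Peak 156.2 mcg/mL vs MTC 224 mcg/mL: below toxic threshold.

156.2 mcg/mL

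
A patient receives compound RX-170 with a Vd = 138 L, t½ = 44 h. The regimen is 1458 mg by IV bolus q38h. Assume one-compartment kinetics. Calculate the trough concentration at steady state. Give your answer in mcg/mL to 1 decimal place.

Over one 38-h interval, 38/44 ≈ 0.86364 half-lives elapse, leaving f ≈ 0.5496 of each dose.
Each bolus raises the concentration by D/Vd = 1458/138 ≈ 10.565 mcg/mL.
Steady-state trough Cmin,ss = C₀·f/(1−f) ≈ 10.565 × 0.5496/0.4504 ≈ 12.892 mcg/mL.

12.9 mcg/mL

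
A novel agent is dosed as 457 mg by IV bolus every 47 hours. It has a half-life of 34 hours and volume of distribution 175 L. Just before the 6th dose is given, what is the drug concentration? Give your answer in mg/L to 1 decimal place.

f = (1/2)^(τ/t½) = (1/2)^(47/34) ≈ 0.3836.
C₀ = D/Vd = 457/175 ≈ 2.611 mg/L.
Before the 6th dose, 5 doses have been given. Superposition: Cmin = C₀·(f + f² + … + f^5).
≈ 2.611 × (0.3836 + 0.1471 + 0.0564 + 0.0217 + 0.0083) ≈ 2.611 × 0.6171 ≈ 1.611 mg/L.

1.6 mg/L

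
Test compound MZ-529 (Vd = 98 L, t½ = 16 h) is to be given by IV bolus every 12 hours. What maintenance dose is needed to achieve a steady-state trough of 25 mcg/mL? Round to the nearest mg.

1670 mg

τ/t½ = 12/16 ≈ 0.75, so f = (1/2)^(12/16) ≈ 0.594604.
Cmin,ss = (D/Vd)·f/(1−f), so D = Cmin,ss·Vd·(1−f)/f.
D = 25 × 98 × (1−f)/f ≈ 25 × 98 × 0.68179 ≈ 1670.39 mg.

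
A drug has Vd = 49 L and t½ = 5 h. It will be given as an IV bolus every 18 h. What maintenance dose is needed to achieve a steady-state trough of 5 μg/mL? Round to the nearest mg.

2726 mg

τ/t½ = 18/5 ≈ 3.6, so f = (1/2)^(18/5) ≈ 0.082469.
Cmin,ss = (D/Vd)·f/(1−f), so D = Cmin,ss·Vd·(1−f)/f.
D = 5 × 49 × (1−f)/f ≈ 5 × 49 × 11.12577 ≈ 2725.81 mg.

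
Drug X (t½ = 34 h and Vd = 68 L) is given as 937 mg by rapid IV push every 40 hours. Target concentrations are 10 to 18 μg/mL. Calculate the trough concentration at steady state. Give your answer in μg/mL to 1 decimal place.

τ/t½ = 40/34 ≈ 1.1765, so fraction remaining f = (1/2)^(40/34) ≈ 0.4424.
Accumulation ratio R = 1/(1 − f) ≈ 1/0.5576 ≈ 1.7934.
Single-dose peak C₀ = D/Vd = 937/68 ≈ 13.779 μg/mL.
Steady-state peak Cmax,ss = C₀·R ≈ 13.779 × 1.7934 ≈ 24.711 μg/mL.
One interval later, Cmin,ss = Cmax,ss·e^(−kτ) ≈ 24.711 × 0.4424 ≈ 10.932 μg/mL.
Trough 10.9 μg/mL vs MEC 10 μg/mL: adequate.

10.9 μg/mL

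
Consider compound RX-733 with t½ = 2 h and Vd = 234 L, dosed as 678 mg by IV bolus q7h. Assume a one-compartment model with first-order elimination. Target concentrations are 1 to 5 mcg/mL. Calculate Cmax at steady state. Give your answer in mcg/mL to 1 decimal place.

k = ln2/t½ = ln2/2 ≈ 0.346574 h⁻¹; fraction remaining f = e^(−kτ) = e^(−0.346574×7) ≈ 0.0884.
Accumulation ratio R = 1/(1 − f) ≈ 1/0.9116 ≈ 1.0970.
Single-dose peak C₀ = D/Vd = 678/234 ≈ 2.897 mcg/mL.
Cmax,ss = C₀/(1 − f) ≈ 2.897/0.9116 ≈ 3.178 mcg/mL.
Peak 3.2 mcg/mL vs MTC 5 mcg/mL: below toxic threshold.

3.2 mcg/mL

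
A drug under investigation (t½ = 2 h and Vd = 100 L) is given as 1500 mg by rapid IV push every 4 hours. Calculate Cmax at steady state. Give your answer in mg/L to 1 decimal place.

20.0 mg/L

τ = 4 h = 2 half-lives, so f = (1/2)^2 = 0.25.
At steady state, R = 1/(1 − 0.25) = 4/3.
Single-dose peak C₀ = D/Vd = 1500/100 = 15 mg/L.
Steady-state peak Cmax,ss = C₀·R = 15 × 4/3 ≈ 20.000 mg/L.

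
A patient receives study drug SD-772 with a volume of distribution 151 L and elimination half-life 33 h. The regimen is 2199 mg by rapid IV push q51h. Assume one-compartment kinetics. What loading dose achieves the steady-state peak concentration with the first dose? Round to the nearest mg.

3345 mg

f = (1/2)^(51/33) ≈ 0.342588; accumulation ratio R = 1/(1−f) ≈ 1.52112.
Loading dose to hit Cmax,ss on first dose: D_load = D_maint·R ≈ 2199 × 1.52112 ≈ 3344.94 mg.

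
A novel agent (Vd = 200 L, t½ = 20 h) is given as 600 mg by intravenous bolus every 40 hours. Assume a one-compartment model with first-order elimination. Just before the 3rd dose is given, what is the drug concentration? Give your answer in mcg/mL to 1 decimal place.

f = (1/2)^(τ/t½) = (1/2)^(40/20) ≈ 0.2500.
C₀ = D/Vd = 600/200 ≈ 3.000 mcg/mL.
Before the 3rd dose, 2 doses have been given. Superposition: Cmin = C₀·(f + f²).
≈ 3.000 × (0.2500 + 0.0625) ≈ 3.000 × 0.3125 ≈ 0.938 mcg/mL.

0.9 mcg/mL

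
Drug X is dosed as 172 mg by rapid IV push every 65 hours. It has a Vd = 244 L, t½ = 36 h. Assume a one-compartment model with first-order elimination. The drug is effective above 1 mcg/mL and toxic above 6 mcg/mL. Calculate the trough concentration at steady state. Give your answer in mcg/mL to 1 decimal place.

k = ln2/t½ = ln2/36 ≈ 0.019254 h⁻¹; fraction remaining f = e^(−kτ) = e^(−0.019254×65) ≈ 0.2861.
Each bolus raises the concentration by D/Vd = 172/244 ≈ 0.705 mcg/mL.
Steady-state trough Cmin,ss = C₀·f/(1−f) ≈ 0.705 × 0.2861/0.7139 ≈ 0.283 mcg/mL.
Trough 0.3 mcg/mL vs MEC 1 mcg/mL: subtherapeutic.

0.3 mcg/mL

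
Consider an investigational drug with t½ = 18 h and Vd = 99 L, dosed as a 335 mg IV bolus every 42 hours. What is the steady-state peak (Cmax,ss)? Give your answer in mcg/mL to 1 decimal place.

k = ln2/t½ = ln2/18 ≈ 0.038508 h⁻¹; fraction remaining f = e^(−kτ) = e^(−0.038508×42) ≈ 0.1984.
At steady state, accumulation factor R = 1/(1 − e^(−kτ)) ≈ 1.2475.
Each bolus raises the concentration by D/Vd = 335/99 ≈ 3.384 mcg/mL.
Steady-state peak Cmax,ss = C₀·R ≈ 3.384 × 1.2475 ≈ 4.222 mcg/mL.

4.2 mcg/mL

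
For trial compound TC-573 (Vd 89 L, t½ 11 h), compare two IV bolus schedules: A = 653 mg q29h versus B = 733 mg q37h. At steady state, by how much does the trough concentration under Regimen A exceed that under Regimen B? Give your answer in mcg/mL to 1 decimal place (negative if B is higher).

Regimen A: f = (1/2)^(29/11) ≈ 0.1608; Cmin,ss = (653/89)·f/(1−f) ≈ 1.406 mcg/mL.
Regimen B: f = (1/2)^(37/11) ≈ 0.0972; Cmin,ss = (733/89)·f/(1−f) ≈ 0.887 mcg/mL.
Difference ≈ 1.406 − 0.887 ≈ 0.519 mcg/mL.

0.5 mcg/mL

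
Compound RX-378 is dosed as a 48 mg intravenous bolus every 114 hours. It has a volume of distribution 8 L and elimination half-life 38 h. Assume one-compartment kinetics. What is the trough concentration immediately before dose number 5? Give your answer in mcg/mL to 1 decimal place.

0.9 mcg/mL

f = (1/2)^(τ/t½) = (1/2)^(114/38) ≈ 0.1250.
C₀ = D/Vd = 48/8 ≈ 6.000 mcg/mL.
Before the 5th dose, 4 doses have been given. Superposition: Cmin = C₀·(f + f² + … + f^4).
≈ 6.000 × (0.1250 + 0.0156 + 0.0020 + 0.0002) ≈ 6.000 × 0.1428 ≈ 0.857 mcg/mL.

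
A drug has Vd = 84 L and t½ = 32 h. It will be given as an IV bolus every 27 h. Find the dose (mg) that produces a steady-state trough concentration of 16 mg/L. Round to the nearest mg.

τ/t½ = 27/32 ≈ 0.84375, so f = (1/2)^(27/32) ≈ 0.557193.
Cmin,ss = (D/Vd)·f/(1−f), so D = Cmin,ss·Vd·(1−f)/f.
D = 16 × 84 × (1−f)/f ≈ 16 × 84 × 0.79471 ≈ 1068.09 mg.

1068 mg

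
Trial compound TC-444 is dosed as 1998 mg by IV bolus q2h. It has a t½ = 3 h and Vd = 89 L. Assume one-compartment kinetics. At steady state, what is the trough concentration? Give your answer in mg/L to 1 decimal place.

38.2 mg/L

k = ln2/t½ = ln2/3 ≈ 0.231049 h⁻¹; fraction remaining f = e^(−kτ) = e^(−0.231049×2) ≈ 0.6300.
At steady state, accumulation factor R = 1/(1 − e^(−kτ)) ≈ 2.7027.
Single-dose peak C₀ = D/Vd = 1998/89 ≈ 22.449 mg/L.
Cmax,ss = C₀/(1 − f) ≈ 22.449/0.3700 ≈ 60.673 mg/L.
Steady-state trough Cmin,ss = Cmax,ss·f ≈ 60.673 × 0.6300 ≈ 38.224 mg/L.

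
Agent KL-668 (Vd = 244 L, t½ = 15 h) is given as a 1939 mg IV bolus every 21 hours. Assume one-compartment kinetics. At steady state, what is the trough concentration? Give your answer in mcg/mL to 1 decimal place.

4.8 mcg/mL

k = ln2/t½ = ln2/15 ≈ 0.046210 h⁻¹; fraction remaining f = e^(−kτ) = e^(−0.046210×21) ≈ 0.3789.
Single-dose peak C₀ = D/Vd = 1939/244 ≈ 7.947 mcg/mL.
Steady-state trough Cmin,ss = C₀·f/(1−f) ≈ 7.947 × 0.3789/0.6211 ≈ 4.848 mcg/mL.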